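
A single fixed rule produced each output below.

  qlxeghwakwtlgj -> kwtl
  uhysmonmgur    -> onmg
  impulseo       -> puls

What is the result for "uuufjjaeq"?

In each case the input is transformed by: move the last 2 characters to the front (rotate right by 2), then keep only the last 4 characters.
Applying that to "uuufjjaeq" gives "fjja".

fjja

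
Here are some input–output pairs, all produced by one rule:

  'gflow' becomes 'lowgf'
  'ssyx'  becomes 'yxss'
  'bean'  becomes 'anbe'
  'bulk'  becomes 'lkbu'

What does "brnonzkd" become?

nonzkdbr

Each output is the input with this applied: move the first 2 characters to the end (rotate left by 2).
So "brnonzkd" becomes "nonzkdbr".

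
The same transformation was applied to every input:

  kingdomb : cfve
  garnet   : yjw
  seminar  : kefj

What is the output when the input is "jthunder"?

The transformation: keep every other character starting from the first (positions 1st, 3rd, 5th, ...), then shift every letter 8 places backward in the alphabet (wrapping around).
Starting from "jthunder": after the first operation, "jhne"; after the second, "bzfw".

bzfw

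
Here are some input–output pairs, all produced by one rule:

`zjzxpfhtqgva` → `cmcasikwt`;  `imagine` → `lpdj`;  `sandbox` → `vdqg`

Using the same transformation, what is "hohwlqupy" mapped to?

krkzot

What's happening: delete the last 3 characters, then shift every letter 3 places forward in the alphabet (wrapping around).
"hohwlqupy" → "hohwlq" → "krkzot".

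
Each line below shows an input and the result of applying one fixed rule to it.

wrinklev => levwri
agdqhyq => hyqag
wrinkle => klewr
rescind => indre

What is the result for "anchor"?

The pattern: move the last 3 characters to the front (rotate right by 3), then delete the last 2 characters.
Starting from "anchor": after the first operation, "horanc"; after the second, "hora".

hora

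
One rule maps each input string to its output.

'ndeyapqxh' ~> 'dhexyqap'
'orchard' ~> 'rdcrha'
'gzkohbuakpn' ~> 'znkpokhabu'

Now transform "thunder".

hruend

The pattern: delete the first character, then take characters alternately from the front and the back (1st, last, 2nd, 2nd-last, ...).
Starting from "thunder": after the first operation, "hunder"; after the second, "hruend".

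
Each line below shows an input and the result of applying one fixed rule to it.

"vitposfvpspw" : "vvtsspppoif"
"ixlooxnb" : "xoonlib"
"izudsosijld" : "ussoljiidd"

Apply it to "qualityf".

utqlifa

Each output is the input with this applied: sort the characters into reverse alphabetical order, then delete the first character.
Applying both steps to "qualityf": "yutqlifa", then "utqlifa".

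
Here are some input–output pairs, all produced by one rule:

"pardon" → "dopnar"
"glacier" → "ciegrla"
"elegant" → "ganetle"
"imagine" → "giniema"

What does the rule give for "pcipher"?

In each case the input is transformed by: swap the first and last characters, then move the first 3 characters to the end (rotate left by 3).
"pcipher" → "pheprci".

pheprci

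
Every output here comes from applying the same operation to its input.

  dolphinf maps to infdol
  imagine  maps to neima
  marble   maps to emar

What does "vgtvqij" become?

ijvgt

Each output is the input with this applied: move the first 3 characters to the end (rotate left by 3), then delete the first 2 characters.
On "vgtvqij" that produces "ijvgt".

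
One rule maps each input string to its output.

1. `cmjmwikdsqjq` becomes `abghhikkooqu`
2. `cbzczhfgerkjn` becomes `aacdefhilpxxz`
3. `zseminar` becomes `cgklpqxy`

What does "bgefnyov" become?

cdelmtwz

The transformation: shift every letter 2 places backward in the alphabet (wrapping around), then sort the characters into alphabetical order.
Starting from "bgefnyov": after the first operation, "zecdlwmt"; after the second, "cdelmtwz".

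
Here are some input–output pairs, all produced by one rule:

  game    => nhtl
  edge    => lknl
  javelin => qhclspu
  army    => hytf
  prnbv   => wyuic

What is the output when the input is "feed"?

What's happening: shift every letter 7 places forward in the alphabet (wrapping around).
Doing the same to "feed": "mllk".

mllk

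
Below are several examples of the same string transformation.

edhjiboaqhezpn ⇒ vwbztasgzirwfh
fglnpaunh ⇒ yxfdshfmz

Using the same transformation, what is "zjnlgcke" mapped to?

The rule is to swap each adjacent pair of characters (1↔2, 3↔4, ...), then shift every letter 8 places backward in the alphabet (wrapping around).
Working it through for "zjnlgcke": intermediate "jzlncgek", final "brdfuywc".
(Check on "fglnpaunh": → "gfnlapnuh" → "yxfdshfmz" ✓)

brdfuywc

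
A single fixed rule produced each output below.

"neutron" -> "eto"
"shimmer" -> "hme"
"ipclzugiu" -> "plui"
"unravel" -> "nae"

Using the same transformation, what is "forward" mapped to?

Looking at the pairs, the operation is to keep every other character starting from the second (positions 2nd, 4th, 6th, ...).
For "forward" the result is "owr".

owr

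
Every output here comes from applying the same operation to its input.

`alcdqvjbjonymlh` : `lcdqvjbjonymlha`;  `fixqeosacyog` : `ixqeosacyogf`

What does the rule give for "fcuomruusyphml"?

Each output is the input with this applied: move the first character to the end.
Applying that to "fcuomruusyphml" gives "cuomruusyphmlf".

cuomruusyphmlf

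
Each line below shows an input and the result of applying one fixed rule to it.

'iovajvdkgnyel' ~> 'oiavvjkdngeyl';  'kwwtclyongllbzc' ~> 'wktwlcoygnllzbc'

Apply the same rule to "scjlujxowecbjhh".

csljjuoxewbchjh

The transformation: swap each adjacent pair of characters (1↔2, 3↔4, ...).
For "scjlujxowecbjhh" the result is "csljjuoxewbchjh".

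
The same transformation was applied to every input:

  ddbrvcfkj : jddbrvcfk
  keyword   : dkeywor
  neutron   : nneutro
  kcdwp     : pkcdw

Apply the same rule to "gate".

egat

The transformation: move the last character to the front.
Applying that to "gate" gives "egat".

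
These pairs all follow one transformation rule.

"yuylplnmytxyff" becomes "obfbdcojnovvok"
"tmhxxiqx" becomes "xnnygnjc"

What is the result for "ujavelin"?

qlubydkz

What's happening: shift every letter 10 places backward in the alphabet (wrapping around), then move the first 2 characters to the end (rotate left by 2).
On "ujavelin" that produces "qlubydkz".
(Check on "tmhxxiqx": → "jcxnnygn" → "xnnygnjc" ✓)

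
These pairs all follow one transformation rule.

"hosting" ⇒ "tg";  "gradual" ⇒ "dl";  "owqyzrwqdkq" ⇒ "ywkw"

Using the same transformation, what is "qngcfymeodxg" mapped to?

cmdq

What's happening: move the first 2 characters to the end (rotate left by 2), then keep one character in every 3, starting at position 2 (positions 2nd, 5th, 8th, ...).
Working it through for "qngcfymeodxg": intermediate "gcfymeodxgqn", final "cmdq".
(Check on "owqyzrwqdkq": → "qyzrwqdkqow" → "ywkw" ✓)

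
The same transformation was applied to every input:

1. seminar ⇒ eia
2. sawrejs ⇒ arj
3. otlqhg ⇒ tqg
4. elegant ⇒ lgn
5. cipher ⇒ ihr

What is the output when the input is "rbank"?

bn

Rule — keep every other character starting from the second (positions 2nd, 4th, 6th, ...).
"rbank" → "bn".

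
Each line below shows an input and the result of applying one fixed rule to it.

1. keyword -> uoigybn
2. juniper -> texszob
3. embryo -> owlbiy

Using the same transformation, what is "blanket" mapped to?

lvkxuod

The pattern: shift every letter 10 places forward in the alphabet (wrapping around).
On "blanket" that produces "lvkxuod".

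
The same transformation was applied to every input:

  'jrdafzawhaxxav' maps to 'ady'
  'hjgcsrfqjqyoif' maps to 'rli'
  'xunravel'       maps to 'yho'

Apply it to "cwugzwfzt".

icw

The rule is to shift every letter 3 places forward in the alphabet (wrapping around), then keep only the last 3 characters.
Doing the same to "cwugzwfzt": "icw".
(Check on "hjgcsrfqjqyoif": → "kmjfvuitmtbrli" → "rli" ✓)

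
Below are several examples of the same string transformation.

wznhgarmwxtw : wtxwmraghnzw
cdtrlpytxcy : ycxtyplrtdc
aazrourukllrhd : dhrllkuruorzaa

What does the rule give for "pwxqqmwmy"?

ymwmqqxwp

Looking at the pairs, the operation is to reverse the string.
"pwxqqmwmy" → "ymwmqqxwp".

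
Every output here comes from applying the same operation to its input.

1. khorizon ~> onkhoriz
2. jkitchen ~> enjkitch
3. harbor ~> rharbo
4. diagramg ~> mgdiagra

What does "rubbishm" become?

hmrubbis

The rule is to swap the front and back halves of the string, then move the first 2 characters to the end (rotate left by 2).
Applying both steps to "rubbishm": "ishmrubb", then "hmrubbis".
(Check on "harbor": → "borhar" → "rharbo" ✓)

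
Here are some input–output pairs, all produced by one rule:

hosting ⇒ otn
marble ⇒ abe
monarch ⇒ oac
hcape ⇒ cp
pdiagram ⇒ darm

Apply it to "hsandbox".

Each output is the input with this applied: keep every other character starting from the second (positions 2nd, 4th, 6th, ...).
Doing the same to "hsandbox": "snbx".

snbx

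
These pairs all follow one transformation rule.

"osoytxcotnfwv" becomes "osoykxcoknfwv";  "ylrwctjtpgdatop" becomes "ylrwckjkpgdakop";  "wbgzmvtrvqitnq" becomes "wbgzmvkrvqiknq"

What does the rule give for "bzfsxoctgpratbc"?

bzfsxockgprakbc

The transformation: replace every "t" with "k".
"bzfsxoctgpratbc" → "bzfsxockgprakbc".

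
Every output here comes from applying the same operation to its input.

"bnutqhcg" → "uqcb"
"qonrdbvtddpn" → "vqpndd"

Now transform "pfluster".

The pattern: keep every other character starting from the first (positions 1st, 3rd, 5th, ...), then sort the characters into reverse alphabetical order.
For "pfluster", step one produces "plse"; step two turns that into "sple".

sple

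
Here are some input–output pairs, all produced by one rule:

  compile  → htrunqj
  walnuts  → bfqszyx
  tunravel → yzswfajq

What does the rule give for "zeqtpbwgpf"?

ejvyugbluk

What's happening: shift every letter 5 places forward in the alphabet (wrapping around).
Applying that to "zeqtpbwgpf" gives "ejvyugbluk".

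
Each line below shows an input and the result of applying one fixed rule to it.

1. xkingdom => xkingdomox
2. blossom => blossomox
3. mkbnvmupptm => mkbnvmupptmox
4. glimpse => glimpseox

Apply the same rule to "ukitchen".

ukitchenox

Rule — append "ox".
"ukitchen" → "ukitchenox".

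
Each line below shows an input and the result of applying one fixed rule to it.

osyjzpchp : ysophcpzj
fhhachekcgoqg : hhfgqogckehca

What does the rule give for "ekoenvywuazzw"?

okewzzauwyvne

The transformation: move the first 3 characters to the end (rotate left by 3), then reverse the string.
"ekoenvywuazzw" → "envywuazzweko" → "okewzzauwyvne".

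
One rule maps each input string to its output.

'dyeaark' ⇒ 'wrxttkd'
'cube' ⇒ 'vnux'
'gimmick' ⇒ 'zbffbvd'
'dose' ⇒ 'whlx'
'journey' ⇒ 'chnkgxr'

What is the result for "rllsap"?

Looking at the pairs, the operation is to shift every letter 7 places backward in the alphabet (wrapping around).
So "rllsap" becomes "keelti".

keelti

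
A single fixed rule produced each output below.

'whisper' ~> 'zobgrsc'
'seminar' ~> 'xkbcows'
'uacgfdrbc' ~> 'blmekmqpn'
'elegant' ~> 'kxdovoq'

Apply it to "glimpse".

zcoqvsw

Rule — move the last 3 characters to the front (rotate right by 3), then shift every letter 10 places forward in the alphabet (wrapping around).
So "glimpse" becomes "zcoqvsw".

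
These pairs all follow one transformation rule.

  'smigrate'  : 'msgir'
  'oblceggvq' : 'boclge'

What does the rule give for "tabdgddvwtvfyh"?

atdbdgvdtwv

In each case the input is transformed by: delete the last 3 characters, then swap each adjacent pair of characters (1↔2, 3↔4, ...).
Doing the same to "tabdgddvwtvfyh": "atdbdgvdtwv".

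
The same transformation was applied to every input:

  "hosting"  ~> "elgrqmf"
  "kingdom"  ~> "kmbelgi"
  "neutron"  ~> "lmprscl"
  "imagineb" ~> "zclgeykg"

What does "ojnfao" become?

mydlhm

What's happening: reverse the string, then shift every letter 2 places backward in the alphabet (wrapping around).
Applying that to "ojnfao" gives "mydlhm".
(Check on "neutron": → "nortuen" → "lmprscl" ✓)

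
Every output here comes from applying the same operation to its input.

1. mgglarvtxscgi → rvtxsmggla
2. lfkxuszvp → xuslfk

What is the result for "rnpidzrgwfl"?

dzrgrnpi

Rule — delete the last 3 characters, then swap the front and back halves of the string.
"rnpidzrgwfl" → "rnpidzrg" → "dzrgrnpi".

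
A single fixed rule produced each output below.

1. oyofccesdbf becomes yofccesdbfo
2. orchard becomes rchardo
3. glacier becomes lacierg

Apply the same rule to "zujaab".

ujaabz

The transformation: move the first character to the end.
For "zujaab" the result is "ujaabz".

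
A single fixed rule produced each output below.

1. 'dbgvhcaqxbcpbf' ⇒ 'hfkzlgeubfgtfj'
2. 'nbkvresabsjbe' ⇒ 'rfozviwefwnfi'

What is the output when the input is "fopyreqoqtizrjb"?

jstcviusuxmdvnf

What's happening: shift every letter 4 places forward in the alphabet (wrapping around).
On "fopyreqoqtizrjb" that produces "jstcviusuxmdvnf".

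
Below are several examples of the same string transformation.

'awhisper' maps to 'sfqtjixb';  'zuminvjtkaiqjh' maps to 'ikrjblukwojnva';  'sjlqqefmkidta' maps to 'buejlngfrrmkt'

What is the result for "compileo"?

Rule — reverse the string, then shift every letter 1 place forward in the alphabet (wrapping around).
On "compileo": the first step gives "oelipmoc", and the second then gives "pfmjqnpd".

pfmjqnpd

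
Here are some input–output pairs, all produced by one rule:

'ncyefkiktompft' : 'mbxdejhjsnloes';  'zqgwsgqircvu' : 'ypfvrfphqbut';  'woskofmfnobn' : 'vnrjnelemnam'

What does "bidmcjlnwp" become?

ahclbikmvo

The pattern: shift every letter 1 place backward in the alphabet (wrapping around).
So "bidmcjlnwp" becomes "ahclbikmvo".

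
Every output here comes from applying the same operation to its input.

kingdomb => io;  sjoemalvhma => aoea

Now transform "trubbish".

ui

What's happening: move the last 2 characters to the front (rotate right by 2), then keep only the vowels.
On "trubbish": the first step gives "shtrubbi", and the second then gives "ui".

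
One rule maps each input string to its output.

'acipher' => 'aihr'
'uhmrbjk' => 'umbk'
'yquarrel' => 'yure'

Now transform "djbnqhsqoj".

In each case the input is transformed by: keep every other character starting from the first (positions 1st, 3rd, 5th, ...).
On "djbnqhsqoj" that produces "dbqso".

dbqso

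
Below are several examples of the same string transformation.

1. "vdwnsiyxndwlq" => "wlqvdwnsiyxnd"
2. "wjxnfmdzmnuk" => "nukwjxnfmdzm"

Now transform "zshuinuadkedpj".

Each output is the input with this applied: move the last 3 characters to the front (rotate right by 3).
"zshuinuadkedpj" → "dpjzshuinuadke".

dpjzshuinuadke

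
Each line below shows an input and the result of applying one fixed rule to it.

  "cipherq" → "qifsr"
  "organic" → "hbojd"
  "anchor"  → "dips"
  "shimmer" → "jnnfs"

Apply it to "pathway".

uixbz

The rule is to delete the first 2 characters, then shift every letter 1 place forward in the alphabet (wrapping around).
"pathway" → "uixbz".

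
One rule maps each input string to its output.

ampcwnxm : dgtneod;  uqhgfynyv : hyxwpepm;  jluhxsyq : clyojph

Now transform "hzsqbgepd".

qjhsxvgu

Looking at the pairs, the operation is to shift every letter 9 places backward in the alphabet (wrapping around), then delete the first character.
Applying both steps to "hzsqbgepd": "yqjhsxvgu", then "qjhsxvgu".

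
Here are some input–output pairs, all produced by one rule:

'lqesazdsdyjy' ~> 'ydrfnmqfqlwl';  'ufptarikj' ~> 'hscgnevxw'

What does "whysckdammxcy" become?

What's happening: shift every letter 13 places forward in the alphabet (wrapping around) — i.e. ROT13.
"whysckdammxcy" → "julfpxqnzzkpl".

julfpxqnzzkpl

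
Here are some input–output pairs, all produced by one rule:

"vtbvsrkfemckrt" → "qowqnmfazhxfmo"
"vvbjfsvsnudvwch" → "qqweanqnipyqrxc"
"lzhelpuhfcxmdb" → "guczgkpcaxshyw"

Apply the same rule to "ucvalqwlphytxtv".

pxqvglrgkctosoq

Looking at the pairs, the operation is to shift every letter 5 places backward in the alphabet (wrapping around).
For "ucvalqwlphytxtv" the result is "pxqvglrgkctosoq".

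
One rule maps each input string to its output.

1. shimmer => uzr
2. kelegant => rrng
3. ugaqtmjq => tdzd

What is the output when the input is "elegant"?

yta

Each output is the input with this applied: shift every letter 13 places forward in the alphabet (wrapping around) — i.e. ROT13, then keep every other character starting from the second (positions 2nd, 4th, 6th, ...).
For "elegant", step one produces "ryrtnag"; step two turns that into "yta".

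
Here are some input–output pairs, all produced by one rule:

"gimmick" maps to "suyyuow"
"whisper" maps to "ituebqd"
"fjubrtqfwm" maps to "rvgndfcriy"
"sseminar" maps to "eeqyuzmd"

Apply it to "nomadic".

Rule — shift every letter 12 places forward in the alphabet (wrapping around).
"nomadic" → "zaympuo".

zaympuo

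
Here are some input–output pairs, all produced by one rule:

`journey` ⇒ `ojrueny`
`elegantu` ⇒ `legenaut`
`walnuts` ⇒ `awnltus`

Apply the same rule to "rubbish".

urbbsih

Looking at the pairs, the operation is to swap each adjacent pair of characters (1↔2, 3↔4, ...).
Applying that to "rubbish" gives "urbbsih".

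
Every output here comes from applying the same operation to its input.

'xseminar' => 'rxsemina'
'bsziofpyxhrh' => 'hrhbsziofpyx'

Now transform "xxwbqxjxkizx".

izxxxwbqxjxk

The rule is to swap the front and back halves of the string, then move the first 3 characters to the end (rotate left by 3).
For "xxwbqxjxkizx" the result is "izxxxwbqxjxk".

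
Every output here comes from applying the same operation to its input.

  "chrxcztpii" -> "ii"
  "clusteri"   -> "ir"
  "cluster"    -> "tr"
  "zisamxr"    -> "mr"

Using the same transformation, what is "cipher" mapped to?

re

The transformation: swap each adjacent pair of characters (1↔2, 3↔4, ...), then keep only the last 2 characters.
Working it through for "cipher": intermediate "ichpre", final "re".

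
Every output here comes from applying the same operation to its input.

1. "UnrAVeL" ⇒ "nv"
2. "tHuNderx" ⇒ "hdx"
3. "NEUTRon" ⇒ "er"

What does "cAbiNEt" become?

Rule — keep one character in every 3, starting at position 2 (positions 2nd, 5th, 8th, ...), then convert every letter to lowercase.
"cAbiNEt" → "AN" → "an".

an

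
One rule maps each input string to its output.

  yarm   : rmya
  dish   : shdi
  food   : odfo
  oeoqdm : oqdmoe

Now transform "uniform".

The pattern: move the first 2 characters to the end (rotate left by 2).
Doing the same to "uniform": "iformun".

iformun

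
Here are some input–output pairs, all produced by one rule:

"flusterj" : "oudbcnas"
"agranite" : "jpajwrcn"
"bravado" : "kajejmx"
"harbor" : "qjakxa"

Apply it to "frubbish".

oadkkrbq

Looking at the pairs, the operation is to shift every letter 9 places forward in the alphabet (wrapping around).
"frubbish" → "oadkkrbq".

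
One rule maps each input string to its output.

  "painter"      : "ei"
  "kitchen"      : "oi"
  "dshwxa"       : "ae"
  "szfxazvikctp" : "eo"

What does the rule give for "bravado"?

In each case the input is transformed by: shift every letter 4 places forward in the alphabet (wrapping around), then keep only the vowels.
Working it through for "bravado": intermediate "fvezehs", final "ee".

ee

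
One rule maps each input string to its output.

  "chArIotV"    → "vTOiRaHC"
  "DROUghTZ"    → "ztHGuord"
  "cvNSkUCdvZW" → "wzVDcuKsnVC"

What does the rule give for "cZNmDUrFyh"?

HYfRudMnzC

The rule is to reverse the string, then flip the case of every letter.
"cZNmDUrFyh" → "hyFrUDmNZc" → "HYfRudMnzC".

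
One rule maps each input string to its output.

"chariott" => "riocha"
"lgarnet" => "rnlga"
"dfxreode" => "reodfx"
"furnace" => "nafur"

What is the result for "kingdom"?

What's happening: delete the last 2 characters, then move the first 3 characters to the end (rotate left by 3).
Applying both steps to "kingdom": "kingd", then "gdkin".

gdkin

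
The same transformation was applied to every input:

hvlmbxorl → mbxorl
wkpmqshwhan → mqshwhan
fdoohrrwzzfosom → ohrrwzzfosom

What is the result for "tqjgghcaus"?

gghcaus

The rule is to delete the first 3 characters.
"tqjgghcaus" → "gghcaus".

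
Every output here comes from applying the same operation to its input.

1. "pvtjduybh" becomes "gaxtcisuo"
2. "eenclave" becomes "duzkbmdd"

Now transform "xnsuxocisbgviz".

What's happening: reverse the string, then shift every letter 1 place backward in the alphabet (wrapping around).
On "xnsuxocisbgviz" that produces "yhufarhbnwtrmw".
(Check on "pvtjduybh": → "hbyudjtvp" → "gaxtcisuo" ✓)

yhufarhbnwtrmw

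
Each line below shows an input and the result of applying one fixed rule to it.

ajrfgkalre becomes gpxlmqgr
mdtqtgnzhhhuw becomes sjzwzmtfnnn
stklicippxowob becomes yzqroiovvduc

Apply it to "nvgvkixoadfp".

tbmbqodugj

In each case the input is transformed by: shift every letter 6 places forward in the alphabet (wrapping around), then delete the last 2 characters.
Working it through for "nvgvkixoadfp": intermediate "tbmbqodugjlv", final "tbmbqodugj".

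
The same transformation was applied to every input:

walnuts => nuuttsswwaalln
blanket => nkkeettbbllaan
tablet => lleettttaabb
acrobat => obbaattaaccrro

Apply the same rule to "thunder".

The rule is to double every character, then swap the front and back halves of the string.
For "thunder", step one produces "tthhuunnddeerr"; step two turns that into "nddeerrtthhuun".
(Check on "acrobat": → "aaccrroobbaatt" → "obbaattaaccrro" ✓)

nddeerrtthhuun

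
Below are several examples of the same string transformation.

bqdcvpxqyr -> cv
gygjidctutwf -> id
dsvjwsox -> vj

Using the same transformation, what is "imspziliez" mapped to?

The rule is to swap the front and back halves of the string, then keep only the last 2 characters.
On "imspziliez": the first step gives "iliezimspz", and the second then gives "pz".

pz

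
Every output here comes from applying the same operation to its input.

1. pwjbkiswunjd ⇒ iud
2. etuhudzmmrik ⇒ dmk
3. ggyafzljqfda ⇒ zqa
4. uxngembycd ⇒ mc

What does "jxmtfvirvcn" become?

Looking at the pairs, the operation is to keep one character in every 3, starting at position 3 (positions 3rd, 6th, 9th, ...), then delete the first character.
For "jxmtfvirvcn", step one produces "mvv"; step two turns that into "vv".

vv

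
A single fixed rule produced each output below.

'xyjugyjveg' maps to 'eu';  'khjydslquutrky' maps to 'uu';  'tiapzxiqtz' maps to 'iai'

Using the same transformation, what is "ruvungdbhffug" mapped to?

What's happening: move the last 3 characters to the front (rotate right by 3), then keep only the vowels.
Applying that to "ruvungdbhffug" gives "uuu".

uuu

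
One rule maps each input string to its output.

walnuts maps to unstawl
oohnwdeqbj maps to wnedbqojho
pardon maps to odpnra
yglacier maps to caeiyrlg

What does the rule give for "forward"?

awdrofr

Rule — move the first 3 characters to the end (rotate left by 3), then swap each adjacent pair of characters (1↔2, 3↔4, ...).
On "forward": the first step gives "wardfor", and the second then gives "awdrofr".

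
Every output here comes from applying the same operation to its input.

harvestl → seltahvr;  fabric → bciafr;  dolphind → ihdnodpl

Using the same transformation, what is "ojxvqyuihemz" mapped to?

Each output is the input with this applied: swap each adjacent pair of characters (1↔2, 3↔4, ...), then swap the front and back halves of the string.
For "ojxvqyuihemz", step one produces "jovxyqiuehzm"; step two turns that into "iuehzmjovxyq".

iuehzmjovxyq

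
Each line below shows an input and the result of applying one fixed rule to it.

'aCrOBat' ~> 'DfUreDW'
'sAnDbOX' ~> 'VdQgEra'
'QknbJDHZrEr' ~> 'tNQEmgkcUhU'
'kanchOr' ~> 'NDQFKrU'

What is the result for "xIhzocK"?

The rule is to flip the case of every letter, then shift every letter 3 places forward in the alphabet (wrapping around).
On "xIhzocK": the first step gives "XiHZOCk", and the second then gives "AlKCRFn".

AlKCRFn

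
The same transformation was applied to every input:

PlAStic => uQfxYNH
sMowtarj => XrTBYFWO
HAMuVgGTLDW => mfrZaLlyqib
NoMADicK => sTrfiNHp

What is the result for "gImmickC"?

LnRRNHPh

The pattern: flip the case of every letter, then shift every letter 5 places forward in the alphabet (wrapping around).
Starting from "gImmickC": after the first operation, "GiMMICKc"; after the second, "LnRRNHPh".
(Check on "NoMADicK": → "nOmadICk" → "sTrfiNHp" ✓)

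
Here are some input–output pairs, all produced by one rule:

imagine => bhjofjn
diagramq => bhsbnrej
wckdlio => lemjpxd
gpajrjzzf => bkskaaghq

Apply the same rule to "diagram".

bhsbnej

In each case the input is transformed by: move the first 2 characters to the end (rotate left by 2), then shift every letter 1 place forward in the alphabet (wrapping around).
Applying both steps to "diagram": "agramdi", then "bhsbnej".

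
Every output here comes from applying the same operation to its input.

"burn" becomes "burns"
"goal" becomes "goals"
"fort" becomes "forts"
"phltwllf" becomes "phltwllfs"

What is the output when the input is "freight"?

freights

In each case the input is transformed by: append "s".
On "freight" that produces "freights".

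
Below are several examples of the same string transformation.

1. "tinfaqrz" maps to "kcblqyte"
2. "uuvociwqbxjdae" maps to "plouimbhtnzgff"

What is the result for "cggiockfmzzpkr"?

cvakkxqvnztrrn

Looking at the pairs, the operation is to shift every letter 11 places forward in the alphabet (wrapping around), then reverse the string.
On "cggiockfmzzpkr": the first step gives "nrrtznvqxkkavc", and the second then gives "cvakkxqvnztrrn".
(Check on "uuvociwqbxjdae": → "ffgznthbmiuolp" → "plouimbhtnzgff" ✓)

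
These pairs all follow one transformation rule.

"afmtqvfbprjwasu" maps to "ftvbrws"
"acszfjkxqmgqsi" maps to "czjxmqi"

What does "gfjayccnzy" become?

facny

What's happening: keep every other character starting from the second (positions 2nd, 4th, 6th, ...).
Doing the same to "gfjayccnzy": "facny".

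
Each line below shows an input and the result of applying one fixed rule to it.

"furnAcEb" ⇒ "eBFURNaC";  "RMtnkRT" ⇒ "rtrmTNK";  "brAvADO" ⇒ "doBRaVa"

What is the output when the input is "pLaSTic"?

ICPlAst

What's happening: flip the case of every letter, then move the last 2 characters to the front (rotate right by 2).
Applying that to "pLaSTic" gives "ICPlAst".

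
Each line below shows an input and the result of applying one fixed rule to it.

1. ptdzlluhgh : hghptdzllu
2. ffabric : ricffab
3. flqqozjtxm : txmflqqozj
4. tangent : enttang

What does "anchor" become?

The rule is to move the last 3 characters to the front (rotate right by 3).
For "anchor" the result is "horanc".

horanc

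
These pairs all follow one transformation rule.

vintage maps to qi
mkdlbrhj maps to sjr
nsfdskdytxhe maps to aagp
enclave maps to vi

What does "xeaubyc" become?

mj

Rule — shift every letter 8 places forward in the alphabet (wrapping around), then keep one character in every 3, starting at position 2 (positions 2nd, 5th, 8th, ...).
Applying both steps to "xeaubyc": "fmicjgk", then "mj".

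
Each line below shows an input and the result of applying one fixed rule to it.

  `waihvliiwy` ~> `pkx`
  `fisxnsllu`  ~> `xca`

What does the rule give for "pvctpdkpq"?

kee

Rule — keep one character in every 3, starting at position 2 (positions 2nd, 5th, 8th, ...), then shift every letter 11 places backward in the alphabet (wrapping around).
Starting from "pvctpdkpq": after the first operation, "vpp"; after the second, "kee".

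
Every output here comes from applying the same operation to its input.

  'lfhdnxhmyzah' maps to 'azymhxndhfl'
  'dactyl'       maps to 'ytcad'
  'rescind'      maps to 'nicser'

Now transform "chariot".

What's happening: reverse the string, then delete the first character.
On "chariot": the first step gives "toirahc", and the second then gives "oirahc".

oirahc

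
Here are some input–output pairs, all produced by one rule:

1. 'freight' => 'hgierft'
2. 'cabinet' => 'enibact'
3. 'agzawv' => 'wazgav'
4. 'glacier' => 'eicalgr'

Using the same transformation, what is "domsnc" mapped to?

The transformation: reverse the string, then move the first character to the end.
On "domsnc": the first step gives "cnsmod", and the second then gives "nsmodc".

nsmodc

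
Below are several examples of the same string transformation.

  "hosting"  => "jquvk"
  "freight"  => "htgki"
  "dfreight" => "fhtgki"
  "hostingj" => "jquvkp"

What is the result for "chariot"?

ejctk

Looking at the pairs, the operation is to delete the last 2 characters, then shift every letter 2 places forward in the alphabet (wrapping around).
On "chariot": the first step gives "chari", and the second then gives "ejctk".
(Check on "hostingj": → "hostin" → "jquvkp" ✓)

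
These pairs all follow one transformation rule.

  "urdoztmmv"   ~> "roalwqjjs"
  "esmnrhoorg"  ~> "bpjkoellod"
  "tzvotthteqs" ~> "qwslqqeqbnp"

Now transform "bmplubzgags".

Rule — shift every letter 3 places backward in the alphabet (wrapping around).
Doing the same to "bmplubzgags": "yjmirywdxdp".

yjmirywdxdp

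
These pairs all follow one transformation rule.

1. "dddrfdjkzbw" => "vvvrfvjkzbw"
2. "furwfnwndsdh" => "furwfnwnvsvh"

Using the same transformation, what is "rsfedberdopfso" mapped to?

rsfevbervopfso

Rule — replace every "d" with "v".
Doing the same to "rsfedberdopfso": "rsfevbervopfso".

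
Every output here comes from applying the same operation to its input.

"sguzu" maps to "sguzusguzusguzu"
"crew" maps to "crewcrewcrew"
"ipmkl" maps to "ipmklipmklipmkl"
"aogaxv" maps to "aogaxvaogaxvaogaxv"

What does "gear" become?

geargeargear

The transformation: write the whole string 3 times in a row.
Applying that to "gear" gives "geargeargear".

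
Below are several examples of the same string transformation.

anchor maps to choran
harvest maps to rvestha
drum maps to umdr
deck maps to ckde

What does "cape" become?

peca

Each output is the input with this applied: move the first 2 characters to the end (rotate left by 2).
Applying that to "cape" gives "peca".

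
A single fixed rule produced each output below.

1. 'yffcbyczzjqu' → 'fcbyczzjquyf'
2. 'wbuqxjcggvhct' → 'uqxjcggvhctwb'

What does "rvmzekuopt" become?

mzekuoptrv

What's happening: move the first 2 characters to the end (rotate left by 2).
Applying that to "rvmzekuopt" gives "mzekuoptrv".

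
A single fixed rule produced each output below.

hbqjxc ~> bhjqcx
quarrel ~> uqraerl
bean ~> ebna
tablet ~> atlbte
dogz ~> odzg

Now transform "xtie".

Looking at the pairs, the operation is to swap each adjacent pair of characters (1↔2, 3↔4, ...).
On "xtie" that produces "txei".

txei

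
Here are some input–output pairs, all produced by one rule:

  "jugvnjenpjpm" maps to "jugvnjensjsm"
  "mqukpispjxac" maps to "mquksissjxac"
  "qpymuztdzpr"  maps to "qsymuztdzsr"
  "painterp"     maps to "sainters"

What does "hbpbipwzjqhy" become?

Rule — replace every "p" with "s".
Applying that to "hbpbipwzjqhy" gives "hbsbiswzjqhy".

hbsbiswzjqhy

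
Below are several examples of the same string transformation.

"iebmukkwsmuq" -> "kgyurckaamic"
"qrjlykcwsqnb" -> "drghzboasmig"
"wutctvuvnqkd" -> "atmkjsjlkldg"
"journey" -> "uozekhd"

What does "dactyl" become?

obtqsj

Rule — move the last 2 characters to the front (rotate right by 2), then shift every letter 10 places backward in the alphabet (wrapping around).
Applying both steps to "dactyl": "yldact", then "obtqsj".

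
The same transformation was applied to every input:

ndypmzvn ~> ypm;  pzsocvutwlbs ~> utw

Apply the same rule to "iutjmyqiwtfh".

qiw

The pattern: move the last 3 characters to the front (rotate right by 3), then keep only the last 3 characters.
Working it through for "iutjmyqiwtfh": intermediate "tfhiutjmyqiw", final "qiw".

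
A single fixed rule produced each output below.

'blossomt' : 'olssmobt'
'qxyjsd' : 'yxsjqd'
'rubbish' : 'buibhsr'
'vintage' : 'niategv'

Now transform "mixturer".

The transformation: move the first character to the end, then swap each adjacent pair of characters (1↔2, 3↔4, ...).
For "mixturer", step one produces "ixturerm"; step two turns that into "xiutermr".

xiutermr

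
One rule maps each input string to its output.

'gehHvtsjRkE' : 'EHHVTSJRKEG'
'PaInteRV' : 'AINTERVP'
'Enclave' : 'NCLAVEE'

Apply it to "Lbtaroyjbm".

In each case the input is transformed by: move the first character to the end, then convert every letter to uppercase.
"Lbtaroyjbm" → "btaroyjbmL" → "BTAROYJBML".
(Check on "gehHvtsjRkE": → "ehHvtsjRkEg" → "EHHVTSJRKEG" ✓)

BTAROYJBML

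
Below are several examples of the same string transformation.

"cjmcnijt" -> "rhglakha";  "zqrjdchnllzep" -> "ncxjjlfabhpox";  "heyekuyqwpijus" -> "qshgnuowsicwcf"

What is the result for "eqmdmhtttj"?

hrrrfkbkoc

What's happening: shift every letter 2 places backward in the alphabet (wrapping around), then reverse the string.
Starting from "eqmdmhtttj": after the first operation, "cokbkfrrrh"; after the second, "hrrrfkbkoc".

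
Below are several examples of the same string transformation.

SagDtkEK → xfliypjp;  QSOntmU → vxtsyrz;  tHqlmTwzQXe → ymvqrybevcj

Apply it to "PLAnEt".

uqfsjy

The rule is to shift every letter 5 places forward in the alphabet (wrapping around), then convert every letter to lowercase.
For "PLAnEt", step one produces "UQFsJy"; step two turns that into "uqfsjy".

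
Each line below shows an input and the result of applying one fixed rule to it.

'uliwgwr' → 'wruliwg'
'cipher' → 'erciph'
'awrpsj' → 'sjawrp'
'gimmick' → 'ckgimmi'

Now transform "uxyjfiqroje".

The pattern: move the last 2 characters to the front (rotate right by 2).
Applying that to "uxyjfiqroje" gives "jeuxyjfiqro".

jeuxyjfiqro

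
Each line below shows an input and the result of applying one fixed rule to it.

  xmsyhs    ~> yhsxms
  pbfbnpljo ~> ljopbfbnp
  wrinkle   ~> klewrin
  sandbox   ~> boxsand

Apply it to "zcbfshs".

shszcbf

Looking at the pairs, the operation is to move the last 3 characters to the front (rotate right by 3).
Applying that to "zcbfshs" gives "shszcbf".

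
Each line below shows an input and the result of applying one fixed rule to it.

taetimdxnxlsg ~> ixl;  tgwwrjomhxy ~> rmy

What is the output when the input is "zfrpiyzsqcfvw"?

Looking at the pairs, the operation is to delete the first 2 characters, then keep one character in every 3, starting at position 3 (positions 3rd, 6th, 9th, ...).
Working it through for "zfrpiyzsqcfvw": intermediate "rpiyzsqcfvw", final "isf".

isf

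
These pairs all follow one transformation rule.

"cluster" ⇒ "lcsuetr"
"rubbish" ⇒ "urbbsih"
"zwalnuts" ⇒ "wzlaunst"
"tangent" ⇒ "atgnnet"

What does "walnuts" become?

awnltus

In each case the input is transformed by: swap each adjacent pair of characters (1↔2, 3↔4, ...).
Doing the same to "walnuts": "awnltus".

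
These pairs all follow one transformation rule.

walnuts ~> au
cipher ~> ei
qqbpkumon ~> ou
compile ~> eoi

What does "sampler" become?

ea

In each case the input is transformed by: move the last 2 characters to the front (rotate right by 2), then keep only the vowels.
Starting from "sampler": after the first operation, "ersampl"; after the second, "ea".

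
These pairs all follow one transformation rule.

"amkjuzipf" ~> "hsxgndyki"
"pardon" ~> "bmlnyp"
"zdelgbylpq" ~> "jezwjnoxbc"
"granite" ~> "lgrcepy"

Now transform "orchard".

fypbmpa

Rule — move the first 3 characters to the end (rotate left by 3), then shift every letter 2 places backward in the alphabet (wrapping around).
Starting from "orchard": after the first operation, "hardorc"; after the second, "fypbmpa".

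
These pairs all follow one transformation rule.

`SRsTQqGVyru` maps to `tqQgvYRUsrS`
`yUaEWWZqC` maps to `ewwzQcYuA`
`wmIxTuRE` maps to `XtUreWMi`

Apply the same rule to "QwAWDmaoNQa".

Rule — flip the case of every letter, then move the first 3 characters to the end (rotate left by 3).
Working it through for "QwAWDmaoNQa": intermediate "qWawdMAOnqA", final "wdMAOnqAqWa".
(Check on "SRsTQqGVyru": → "srStqQgvYRU" → "tqQgvYRUsrS" ✓)

wdMAOnqAqWa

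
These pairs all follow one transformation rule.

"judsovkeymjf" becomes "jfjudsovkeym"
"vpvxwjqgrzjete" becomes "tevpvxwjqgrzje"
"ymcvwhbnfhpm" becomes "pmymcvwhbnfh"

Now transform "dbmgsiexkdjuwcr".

crdbmgsiexkdjuw

The pattern: move the last 2 characters to the front (rotate right by 2).
On "dbmgsiexkdjuwcr" that produces "crdbmgsiexkdjuw".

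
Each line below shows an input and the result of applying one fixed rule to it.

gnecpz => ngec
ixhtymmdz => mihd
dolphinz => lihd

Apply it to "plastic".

The transformation: sort the characters into reverse alphabetical order, then keep only the last 4 characters.
Applying both steps to "plastic": "tsplica", then "lica".

lica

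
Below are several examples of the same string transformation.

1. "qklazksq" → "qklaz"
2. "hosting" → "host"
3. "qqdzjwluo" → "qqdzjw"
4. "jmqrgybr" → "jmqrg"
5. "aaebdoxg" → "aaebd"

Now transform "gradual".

grad

Rule — delete the last 3 characters.
On "gradual" that produces "grad".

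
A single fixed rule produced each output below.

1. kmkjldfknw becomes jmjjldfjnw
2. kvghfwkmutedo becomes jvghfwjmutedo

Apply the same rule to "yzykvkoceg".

yzyjvjoceg

The pattern: replace every "k" with "j".
"yzykvkoceg" → "yzyjvjoceg".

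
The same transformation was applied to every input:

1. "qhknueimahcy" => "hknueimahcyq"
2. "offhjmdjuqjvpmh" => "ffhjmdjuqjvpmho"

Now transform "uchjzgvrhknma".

Each output is the input with this applied: move the first character to the end.
Applying that to "uchjzgvrhknma" gives "chjzgvrhknmau".

chjzgvrhknmau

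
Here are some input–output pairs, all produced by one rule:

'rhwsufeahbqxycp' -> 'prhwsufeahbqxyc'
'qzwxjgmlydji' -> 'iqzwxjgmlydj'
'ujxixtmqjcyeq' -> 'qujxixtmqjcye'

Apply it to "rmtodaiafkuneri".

irmtodaiafkuner

Looking at the pairs, the operation is to move the last character to the front.
Doing the same to "rmtodaiafkuneri": "irmtodaiafkuner".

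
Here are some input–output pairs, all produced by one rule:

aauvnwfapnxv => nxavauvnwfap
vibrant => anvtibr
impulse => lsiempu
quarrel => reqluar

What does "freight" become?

ghftrei

What's happening: swap the first and last characters, then move the last 3 characters to the front (rotate right by 3).
"freight" → "treighf" → "ghftrei".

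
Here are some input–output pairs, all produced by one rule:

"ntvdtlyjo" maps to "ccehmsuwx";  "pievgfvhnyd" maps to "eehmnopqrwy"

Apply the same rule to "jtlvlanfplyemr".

Looking at the pairs, the operation is to shift every letter 9 places forward in the alphabet (wrapping around), then sort the characters into alphabetical order.
Working it through for "jtlvlanfplyemr": intermediate "scueujwoyuhnva", final "acehjnosuuuvwy".

acehjnosuuuvwy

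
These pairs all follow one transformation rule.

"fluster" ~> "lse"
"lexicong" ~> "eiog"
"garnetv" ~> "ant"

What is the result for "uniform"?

The rule is to keep every other character starting from the second (positions 2nd, 4th, 6th, ...).
Doing the same to "uniform": "nfr".

nfr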